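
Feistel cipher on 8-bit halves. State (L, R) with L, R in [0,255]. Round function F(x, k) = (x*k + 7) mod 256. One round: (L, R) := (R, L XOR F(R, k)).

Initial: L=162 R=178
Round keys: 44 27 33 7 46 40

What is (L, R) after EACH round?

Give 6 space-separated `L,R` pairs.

Round 1 (k=44): L=178 R=61
Round 2 (k=27): L=61 R=196
Round 3 (k=33): L=196 R=118
Round 4 (k=7): L=118 R=133
Round 5 (k=46): L=133 R=155
Round 6 (k=40): L=155 R=186

Answer: 178,61 61,196 196,118 118,133 133,155 155,186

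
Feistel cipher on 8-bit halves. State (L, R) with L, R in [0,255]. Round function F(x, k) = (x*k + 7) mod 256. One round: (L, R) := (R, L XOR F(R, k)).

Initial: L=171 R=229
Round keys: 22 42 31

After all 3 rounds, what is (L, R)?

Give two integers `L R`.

Round 1 (k=22): L=229 R=30
Round 2 (k=42): L=30 R=22
Round 3 (k=31): L=22 R=175

Answer: 22 175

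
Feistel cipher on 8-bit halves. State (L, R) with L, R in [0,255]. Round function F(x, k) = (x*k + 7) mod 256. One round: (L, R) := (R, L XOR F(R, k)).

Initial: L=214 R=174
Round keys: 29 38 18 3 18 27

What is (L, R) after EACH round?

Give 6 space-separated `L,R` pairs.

Answer: 174,107 107,71 71,110 110,22 22,253 253,160

Derivation:
Round 1 (k=29): L=174 R=107
Round 2 (k=38): L=107 R=71
Round 3 (k=18): L=71 R=110
Round 4 (k=3): L=110 R=22
Round 5 (k=18): L=22 R=253
Round 6 (k=27): L=253 R=160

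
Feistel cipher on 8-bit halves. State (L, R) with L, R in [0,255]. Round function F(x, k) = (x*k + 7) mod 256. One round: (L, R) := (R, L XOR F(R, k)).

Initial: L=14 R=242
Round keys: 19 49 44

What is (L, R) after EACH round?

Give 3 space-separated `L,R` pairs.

Round 1 (k=19): L=242 R=243
Round 2 (k=49): L=243 R=120
Round 3 (k=44): L=120 R=84

Answer: 242,243 243,120 120,84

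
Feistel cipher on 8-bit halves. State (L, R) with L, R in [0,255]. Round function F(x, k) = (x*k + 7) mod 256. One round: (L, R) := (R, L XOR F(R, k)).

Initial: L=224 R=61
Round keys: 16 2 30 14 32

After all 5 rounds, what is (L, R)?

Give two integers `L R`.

Answer: 207 167

Derivation:
Round 1 (k=16): L=61 R=55
Round 2 (k=2): L=55 R=72
Round 3 (k=30): L=72 R=64
Round 4 (k=14): L=64 R=207
Round 5 (k=32): L=207 R=167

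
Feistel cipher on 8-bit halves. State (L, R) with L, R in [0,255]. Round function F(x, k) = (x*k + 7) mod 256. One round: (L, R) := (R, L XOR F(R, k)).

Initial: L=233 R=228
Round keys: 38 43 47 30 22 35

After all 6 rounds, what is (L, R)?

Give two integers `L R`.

Round 1 (k=38): L=228 R=54
Round 2 (k=43): L=54 R=253
Round 3 (k=47): L=253 R=76
Round 4 (k=30): L=76 R=18
Round 5 (k=22): L=18 R=223
Round 6 (k=35): L=223 R=150

Answer: 223 150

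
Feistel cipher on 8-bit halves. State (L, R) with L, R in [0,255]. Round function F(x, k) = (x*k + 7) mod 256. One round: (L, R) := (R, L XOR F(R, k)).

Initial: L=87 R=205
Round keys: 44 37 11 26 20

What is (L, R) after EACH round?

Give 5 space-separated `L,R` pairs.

Answer: 205,20 20,38 38,189 189,31 31,206

Derivation:
Round 1 (k=44): L=205 R=20
Round 2 (k=37): L=20 R=38
Round 3 (k=11): L=38 R=189
Round 4 (k=26): L=189 R=31
Round 5 (k=20): L=31 R=206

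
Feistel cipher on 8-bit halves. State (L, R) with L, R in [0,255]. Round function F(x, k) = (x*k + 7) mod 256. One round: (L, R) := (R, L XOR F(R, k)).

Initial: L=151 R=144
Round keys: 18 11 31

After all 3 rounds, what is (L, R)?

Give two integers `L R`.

Answer: 7 80

Derivation:
Round 1 (k=18): L=144 R=176
Round 2 (k=11): L=176 R=7
Round 3 (k=31): L=7 R=80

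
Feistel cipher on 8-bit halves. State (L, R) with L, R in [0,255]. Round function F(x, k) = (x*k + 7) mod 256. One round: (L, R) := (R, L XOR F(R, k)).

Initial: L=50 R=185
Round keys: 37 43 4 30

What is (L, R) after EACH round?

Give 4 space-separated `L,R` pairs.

Answer: 185,246 246,224 224,113 113,165

Derivation:
Round 1 (k=37): L=185 R=246
Round 2 (k=43): L=246 R=224
Round 3 (k=4): L=224 R=113
Round 4 (k=30): L=113 R=165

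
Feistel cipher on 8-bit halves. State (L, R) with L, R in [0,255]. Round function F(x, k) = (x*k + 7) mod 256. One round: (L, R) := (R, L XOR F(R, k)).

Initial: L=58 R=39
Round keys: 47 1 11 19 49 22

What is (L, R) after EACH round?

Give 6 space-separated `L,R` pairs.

Answer: 39,10 10,54 54,83 83,6 6,126 126,221

Derivation:
Round 1 (k=47): L=39 R=10
Round 2 (k=1): L=10 R=54
Round 3 (k=11): L=54 R=83
Round 4 (k=19): L=83 R=6
Round 5 (k=49): L=6 R=126
Round 6 (k=22): L=126 R=221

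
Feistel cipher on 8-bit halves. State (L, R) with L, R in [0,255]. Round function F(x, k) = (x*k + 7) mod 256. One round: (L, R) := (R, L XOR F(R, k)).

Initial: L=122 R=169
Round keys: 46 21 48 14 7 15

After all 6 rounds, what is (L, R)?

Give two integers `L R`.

Round 1 (k=46): L=169 R=31
Round 2 (k=21): L=31 R=59
Round 3 (k=48): L=59 R=8
Round 4 (k=14): L=8 R=76
Round 5 (k=7): L=76 R=19
Round 6 (k=15): L=19 R=104

Answer: 19 104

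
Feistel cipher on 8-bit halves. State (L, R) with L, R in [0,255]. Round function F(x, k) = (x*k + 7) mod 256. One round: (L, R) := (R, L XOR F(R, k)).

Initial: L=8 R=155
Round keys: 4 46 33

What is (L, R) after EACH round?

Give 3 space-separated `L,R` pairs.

Round 1 (k=4): L=155 R=123
Round 2 (k=46): L=123 R=186
Round 3 (k=33): L=186 R=122

Answer: 155,123 123,186 186,122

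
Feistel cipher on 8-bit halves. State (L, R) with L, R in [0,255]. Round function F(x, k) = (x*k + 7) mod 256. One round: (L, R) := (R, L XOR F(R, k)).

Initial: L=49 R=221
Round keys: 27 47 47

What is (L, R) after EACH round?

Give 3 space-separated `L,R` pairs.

Answer: 221,103 103,45 45,45

Derivation:
Round 1 (k=27): L=221 R=103
Round 2 (k=47): L=103 R=45
Round 3 (k=47): L=45 R=45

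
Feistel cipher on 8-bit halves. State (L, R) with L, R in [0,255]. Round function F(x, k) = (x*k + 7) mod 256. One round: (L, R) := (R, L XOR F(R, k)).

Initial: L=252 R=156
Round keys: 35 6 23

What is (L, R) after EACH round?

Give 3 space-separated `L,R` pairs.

Answer: 156,167 167,109 109,117

Derivation:
Round 1 (k=35): L=156 R=167
Round 2 (k=6): L=167 R=109
Round 3 (k=23): L=109 R=117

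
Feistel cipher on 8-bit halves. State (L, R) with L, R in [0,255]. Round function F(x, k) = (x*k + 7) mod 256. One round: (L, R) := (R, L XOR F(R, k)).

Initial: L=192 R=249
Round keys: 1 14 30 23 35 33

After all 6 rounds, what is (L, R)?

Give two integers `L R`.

Answer: 190 255

Derivation:
Round 1 (k=1): L=249 R=192
Round 2 (k=14): L=192 R=126
Round 3 (k=30): L=126 R=11
Round 4 (k=23): L=11 R=122
Round 5 (k=35): L=122 R=190
Round 6 (k=33): L=190 R=255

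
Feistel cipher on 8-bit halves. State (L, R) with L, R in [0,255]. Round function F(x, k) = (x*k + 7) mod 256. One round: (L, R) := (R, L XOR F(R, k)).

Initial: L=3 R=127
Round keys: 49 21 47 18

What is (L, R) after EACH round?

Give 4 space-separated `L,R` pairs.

Answer: 127,85 85,127 127,13 13,142

Derivation:
Round 1 (k=49): L=127 R=85
Round 2 (k=21): L=85 R=127
Round 3 (k=47): L=127 R=13
Round 4 (k=18): L=13 R=142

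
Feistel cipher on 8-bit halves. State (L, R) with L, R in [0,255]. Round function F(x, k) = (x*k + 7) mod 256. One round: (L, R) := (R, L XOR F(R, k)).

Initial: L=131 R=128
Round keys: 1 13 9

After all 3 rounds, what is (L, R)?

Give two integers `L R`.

Answer: 187 158

Derivation:
Round 1 (k=1): L=128 R=4
Round 2 (k=13): L=4 R=187
Round 3 (k=9): L=187 R=158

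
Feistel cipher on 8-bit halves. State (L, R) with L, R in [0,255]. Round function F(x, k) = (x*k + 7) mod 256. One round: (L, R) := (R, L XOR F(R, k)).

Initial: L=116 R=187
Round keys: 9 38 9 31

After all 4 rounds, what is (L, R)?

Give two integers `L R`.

Round 1 (k=9): L=187 R=238
Round 2 (k=38): L=238 R=224
Round 3 (k=9): L=224 R=9
Round 4 (k=31): L=9 R=254

Answer: 9 254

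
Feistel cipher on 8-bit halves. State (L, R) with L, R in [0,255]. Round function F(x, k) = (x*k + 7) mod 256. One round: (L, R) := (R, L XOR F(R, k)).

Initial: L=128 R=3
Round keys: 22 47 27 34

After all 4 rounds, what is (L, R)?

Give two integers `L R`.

Round 1 (k=22): L=3 R=201
Round 2 (k=47): L=201 R=237
Round 3 (k=27): L=237 R=207
Round 4 (k=34): L=207 R=104

Answer: 207 104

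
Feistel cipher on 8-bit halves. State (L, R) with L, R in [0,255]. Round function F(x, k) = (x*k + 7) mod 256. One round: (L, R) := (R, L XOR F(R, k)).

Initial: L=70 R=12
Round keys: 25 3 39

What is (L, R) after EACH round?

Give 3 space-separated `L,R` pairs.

Answer: 12,117 117,106 106,88

Derivation:
Round 1 (k=25): L=12 R=117
Round 2 (k=3): L=117 R=106
Round 3 (k=39): L=106 R=88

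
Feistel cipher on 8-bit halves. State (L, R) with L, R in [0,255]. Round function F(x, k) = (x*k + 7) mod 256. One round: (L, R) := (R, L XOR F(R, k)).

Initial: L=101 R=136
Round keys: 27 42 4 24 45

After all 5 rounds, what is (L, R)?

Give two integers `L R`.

Round 1 (k=27): L=136 R=58
Round 2 (k=42): L=58 R=3
Round 3 (k=4): L=3 R=41
Round 4 (k=24): L=41 R=220
Round 5 (k=45): L=220 R=154

Answer: 220 154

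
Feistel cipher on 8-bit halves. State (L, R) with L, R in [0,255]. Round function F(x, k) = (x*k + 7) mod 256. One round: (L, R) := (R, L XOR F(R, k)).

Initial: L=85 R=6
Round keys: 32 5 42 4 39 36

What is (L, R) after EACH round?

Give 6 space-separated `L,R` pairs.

Answer: 6,146 146,231 231,127 127,228 228,188 188,147

Derivation:
Round 1 (k=32): L=6 R=146
Round 2 (k=5): L=146 R=231
Round 3 (k=42): L=231 R=127
Round 4 (k=4): L=127 R=228
Round 5 (k=39): L=228 R=188
Round 6 (k=36): L=188 R=147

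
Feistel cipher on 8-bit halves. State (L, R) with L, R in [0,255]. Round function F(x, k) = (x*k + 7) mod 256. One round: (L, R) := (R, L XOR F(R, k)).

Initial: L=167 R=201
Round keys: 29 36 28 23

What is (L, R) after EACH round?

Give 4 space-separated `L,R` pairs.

Round 1 (k=29): L=201 R=107
Round 2 (k=36): L=107 R=218
Round 3 (k=28): L=218 R=180
Round 4 (k=23): L=180 R=233

Answer: 201,107 107,218 218,180 180,233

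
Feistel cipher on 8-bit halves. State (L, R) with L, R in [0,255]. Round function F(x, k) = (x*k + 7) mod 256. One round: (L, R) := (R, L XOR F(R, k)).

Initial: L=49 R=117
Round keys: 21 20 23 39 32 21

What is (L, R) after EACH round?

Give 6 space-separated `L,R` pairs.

Answer: 117,145 145,46 46,184 184,33 33,159 159,51

Derivation:
Round 1 (k=21): L=117 R=145
Round 2 (k=20): L=145 R=46
Round 3 (k=23): L=46 R=184
Round 4 (k=39): L=184 R=33
Round 5 (k=32): L=33 R=159
Round 6 (k=21): L=159 R=51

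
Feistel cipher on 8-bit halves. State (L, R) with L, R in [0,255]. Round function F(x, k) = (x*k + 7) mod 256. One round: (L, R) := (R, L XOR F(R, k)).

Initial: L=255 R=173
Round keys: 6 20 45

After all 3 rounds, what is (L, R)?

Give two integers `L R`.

Answer: 226 43

Derivation:
Round 1 (k=6): L=173 R=234
Round 2 (k=20): L=234 R=226
Round 3 (k=45): L=226 R=43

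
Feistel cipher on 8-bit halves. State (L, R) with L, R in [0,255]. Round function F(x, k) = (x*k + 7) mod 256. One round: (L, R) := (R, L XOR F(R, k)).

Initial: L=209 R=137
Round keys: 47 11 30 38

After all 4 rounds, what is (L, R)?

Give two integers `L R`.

Round 1 (k=47): L=137 R=255
Round 2 (k=11): L=255 R=117
Round 3 (k=30): L=117 R=66
Round 4 (k=38): L=66 R=166

Answer: 66 166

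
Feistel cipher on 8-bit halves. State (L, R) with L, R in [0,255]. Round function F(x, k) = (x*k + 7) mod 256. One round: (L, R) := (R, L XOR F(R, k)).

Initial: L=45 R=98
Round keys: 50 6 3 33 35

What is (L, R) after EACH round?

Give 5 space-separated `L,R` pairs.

Round 1 (k=50): L=98 R=6
Round 2 (k=6): L=6 R=73
Round 3 (k=3): L=73 R=228
Round 4 (k=33): L=228 R=34
Round 5 (k=35): L=34 R=73

Answer: 98,6 6,73 73,228 228,34 34,73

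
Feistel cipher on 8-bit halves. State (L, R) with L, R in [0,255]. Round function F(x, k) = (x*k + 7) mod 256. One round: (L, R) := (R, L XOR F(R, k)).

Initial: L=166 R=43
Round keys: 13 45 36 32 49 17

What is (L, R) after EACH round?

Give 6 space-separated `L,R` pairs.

Answer: 43,144 144,124 124,231 231,155 155,85 85,55

Derivation:
Round 1 (k=13): L=43 R=144
Round 2 (k=45): L=144 R=124
Round 3 (k=36): L=124 R=231
Round 4 (k=32): L=231 R=155
Round 5 (k=49): L=155 R=85
Round 6 (k=17): L=85 R=55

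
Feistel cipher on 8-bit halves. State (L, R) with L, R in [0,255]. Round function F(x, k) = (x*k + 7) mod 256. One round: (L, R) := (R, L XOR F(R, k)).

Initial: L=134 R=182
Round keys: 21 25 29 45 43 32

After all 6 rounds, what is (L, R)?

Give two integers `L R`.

Round 1 (k=21): L=182 R=115
Round 2 (k=25): L=115 R=244
Round 3 (k=29): L=244 R=216
Round 4 (k=45): L=216 R=11
Round 5 (k=43): L=11 R=56
Round 6 (k=32): L=56 R=12

Answer: 56 12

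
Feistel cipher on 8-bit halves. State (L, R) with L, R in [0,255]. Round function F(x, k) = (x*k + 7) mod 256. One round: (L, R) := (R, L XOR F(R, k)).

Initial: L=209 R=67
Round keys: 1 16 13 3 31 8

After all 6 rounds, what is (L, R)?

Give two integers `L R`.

Answer: 180 132

Derivation:
Round 1 (k=1): L=67 R=155
Round 2 (k=16): L=155 R=244
Round 3 (k=13): L=244 R=240
Round 4 (k=3): L=240 R=35
Round 5 (k=31): L=35 R=180
Round 6 (k=8): L=180 R=132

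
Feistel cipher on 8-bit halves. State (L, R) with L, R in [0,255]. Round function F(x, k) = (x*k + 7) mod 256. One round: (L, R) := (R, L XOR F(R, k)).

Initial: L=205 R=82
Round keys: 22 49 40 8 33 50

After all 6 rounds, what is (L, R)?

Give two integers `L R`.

Answer: 158 59

Derivation:
Round 1 (k=22): L=82 R=222
Round 2 (k=49): L=222 R=215
Round 3 (k=40): L=215 R=65
Round 4 (k=8): L=65 R=216
Round 5 (k=33): L=216 R=158
Round 6 (k=50): L=158 R=59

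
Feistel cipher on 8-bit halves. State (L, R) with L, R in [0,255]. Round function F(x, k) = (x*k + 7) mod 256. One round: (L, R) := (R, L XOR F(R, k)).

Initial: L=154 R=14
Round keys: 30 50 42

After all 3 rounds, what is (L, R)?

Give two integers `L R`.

Answer: 151 252

Derivation:
Round 1 (k=30): L=14 R=49
Round 2 (k=50): L=49 R=151
Round 3 (k=42): L=151 R=252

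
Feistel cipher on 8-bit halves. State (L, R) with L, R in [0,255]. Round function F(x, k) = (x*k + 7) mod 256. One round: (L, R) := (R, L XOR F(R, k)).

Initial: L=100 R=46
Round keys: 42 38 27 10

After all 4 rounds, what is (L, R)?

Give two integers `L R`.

Round 1 (k=42): L=46 R=247
Round 2 (k=38): L=247 R=159
Round 3 (k=27): L=159 R=59
Round 4 (k=10): L=59 R=202

Answer: 59 202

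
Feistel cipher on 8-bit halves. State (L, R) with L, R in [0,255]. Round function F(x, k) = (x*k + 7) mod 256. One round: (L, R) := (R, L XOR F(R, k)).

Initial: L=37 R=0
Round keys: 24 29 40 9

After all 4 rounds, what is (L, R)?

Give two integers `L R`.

Answer: 13 157

Derivation:
Round 1 (k=24): L=0 R=34
Round 2 (k=29): L=34 R=225
Round 3 (k=40): L=225 R=13
Round 4 (k=9): L=13 R=157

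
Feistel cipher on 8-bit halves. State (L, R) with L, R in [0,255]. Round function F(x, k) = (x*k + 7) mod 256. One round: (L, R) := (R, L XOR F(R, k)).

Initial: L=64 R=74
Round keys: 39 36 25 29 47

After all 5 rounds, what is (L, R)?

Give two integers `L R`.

Answer: 97 235

Derivation:
Round 1 (k=39): L=74 R=13
Round 2 (k=36): L=13 R=145
Round 3 (k=25): L=145 R=61
Round 4 (k=29): L=61 R=97
Round 5 (k=47): L=97 R=235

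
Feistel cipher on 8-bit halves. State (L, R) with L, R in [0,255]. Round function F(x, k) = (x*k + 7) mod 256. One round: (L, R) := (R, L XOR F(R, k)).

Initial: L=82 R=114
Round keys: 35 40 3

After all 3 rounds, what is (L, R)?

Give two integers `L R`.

Answer: 45 65

Derivation:
Round 1 (k=35): L=114 R=207
Round 2 (k=40): L=207 R=45
Round 3 (k=3): L=45 R=65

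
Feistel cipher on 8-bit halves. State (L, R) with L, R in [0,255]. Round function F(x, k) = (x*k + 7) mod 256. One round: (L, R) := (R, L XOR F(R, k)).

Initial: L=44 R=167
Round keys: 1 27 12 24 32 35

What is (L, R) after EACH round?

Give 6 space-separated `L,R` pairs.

Answer: 167,130 130,26 26,189 189,165 165,26 26,48

Derivation:
Round 1 (k=1): L=167 R=130
Round 2 (k=27): L=130 R=26
Round 3 (k=12): L=26 R=189
Round 4 (k=24): L=189 R=165
Round 5 (k=32): L=165 R=26
Round 6 (k=35): L=26 R=48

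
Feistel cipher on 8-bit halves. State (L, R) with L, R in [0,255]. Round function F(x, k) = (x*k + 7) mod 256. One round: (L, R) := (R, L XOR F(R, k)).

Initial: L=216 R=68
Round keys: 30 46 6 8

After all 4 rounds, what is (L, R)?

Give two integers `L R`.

Answer: 242 218

Derivation:
Round 1 (k=30): L=68 R=39
Round 2 (k=46): L=39 R=77
Round 3 (k=6): L=77 R=242
Round 4 (k=8): L=242 R=218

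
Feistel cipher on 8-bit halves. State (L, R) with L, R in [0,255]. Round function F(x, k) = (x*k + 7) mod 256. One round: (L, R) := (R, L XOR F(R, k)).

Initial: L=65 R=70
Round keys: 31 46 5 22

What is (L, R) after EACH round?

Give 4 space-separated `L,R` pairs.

Answer: 70,192 192,193 193,12 12,206

Derivation:
Round 1 (k=31): L=70 R=192
Round 2 (k=46): L=192 R=193
Round 3 (k=5): L=193 R=12
Round 4 (k=22): L=12 R=206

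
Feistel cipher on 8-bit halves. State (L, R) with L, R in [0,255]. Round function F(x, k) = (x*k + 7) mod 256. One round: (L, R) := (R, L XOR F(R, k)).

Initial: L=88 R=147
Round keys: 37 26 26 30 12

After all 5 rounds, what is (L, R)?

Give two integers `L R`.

Round 1 (k=37): L=147 R=30
Round 2 (k=26): L=30 R=128
Round 3 (k=26): L=128 R=25
Round 4 (k=30): L=25 R=117
Round 5 (k=12): L=117 R=154

Answer: 117 154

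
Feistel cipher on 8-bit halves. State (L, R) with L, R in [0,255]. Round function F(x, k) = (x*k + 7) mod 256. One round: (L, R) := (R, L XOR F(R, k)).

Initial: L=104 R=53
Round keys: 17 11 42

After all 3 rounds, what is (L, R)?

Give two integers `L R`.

Round 1 (k=17): L=53 R=228
Round 2 (k=11): L=228 R=230
Round 3 (k=42): L=230 R=39

Answer: 230 39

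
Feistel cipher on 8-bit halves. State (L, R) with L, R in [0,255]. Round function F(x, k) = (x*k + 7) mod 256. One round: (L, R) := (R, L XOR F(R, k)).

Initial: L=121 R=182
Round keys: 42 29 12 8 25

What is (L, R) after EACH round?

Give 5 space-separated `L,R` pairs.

Round 1 (k=42): L=182 R=154
Round 2 (k=29): L=154 R=207
Round 3 (k=12): L=207 R=33
Round 4 (k=8): L=33 R=192
Round 5 (k=25): L=192 R=230

Answer: 182,154 154,207 207,33 33,192 192,230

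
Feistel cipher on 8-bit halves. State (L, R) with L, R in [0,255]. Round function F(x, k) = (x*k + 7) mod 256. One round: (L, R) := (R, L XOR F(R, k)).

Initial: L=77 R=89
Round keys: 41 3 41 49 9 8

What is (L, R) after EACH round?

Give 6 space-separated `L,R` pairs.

Answer: 89,5 5,79 79,171 171,141 141,87 87,50

Derivation:
Round 1 (k=41): L=89 R=5
Round 2 (k=3): L=5 R=79
Round 3 (k=41): L=79 R=171
Round 4 (k=49): L=171 R=141
Round 5 (k=9): L=141 R=87
Round 6 (k=8): L=87 R=50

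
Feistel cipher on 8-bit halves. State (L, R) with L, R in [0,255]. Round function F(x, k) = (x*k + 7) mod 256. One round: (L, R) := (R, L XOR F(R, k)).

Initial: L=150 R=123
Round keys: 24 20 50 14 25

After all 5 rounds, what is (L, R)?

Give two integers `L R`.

Answer: 43 36

Derivation:
Round 1 (k=24): L=123 R=25
Round 2 (k=20): L=25 R=128
Round 3 (k=50): L=128 R=30
Round 4 (k=14): L=30 R=43
Round 5 (k=25): L=43 R=36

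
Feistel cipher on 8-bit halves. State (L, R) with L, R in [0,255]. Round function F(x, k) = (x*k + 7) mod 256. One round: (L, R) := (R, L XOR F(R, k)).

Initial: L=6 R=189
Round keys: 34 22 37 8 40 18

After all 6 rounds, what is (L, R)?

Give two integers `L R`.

Round 1 (k=34): L=189 R=39
Round 2 (k=22): L=39 R=220
Round 3 (k=37): L=220 R=244
Round 4 (k=8): L=244 R=123
Round 5 (k=40): L=123 R=203
Round 6 (k=18): L=203 R=54

Answer: 203 54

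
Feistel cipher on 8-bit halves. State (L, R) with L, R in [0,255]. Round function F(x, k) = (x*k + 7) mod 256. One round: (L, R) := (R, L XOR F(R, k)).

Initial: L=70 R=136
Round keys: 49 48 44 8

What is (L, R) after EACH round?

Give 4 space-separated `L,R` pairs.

Answer: 136,73 73,63 63,146 146,168

Derivation:
Round 1 (k=49): L=136 R=73
Round 2 (k=48): L=73 R=63
Round 3 (k=44): L=63 R=146
Round 4 (k=8): L=146 R=168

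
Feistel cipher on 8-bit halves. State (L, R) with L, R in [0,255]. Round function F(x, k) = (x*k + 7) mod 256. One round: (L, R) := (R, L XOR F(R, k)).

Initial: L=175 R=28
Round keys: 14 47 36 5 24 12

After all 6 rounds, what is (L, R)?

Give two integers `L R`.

Round 1 (k=14): L=28 R=32
Round 2 (k=47): L=32 R=251
Round 3 (k=36): L=251 R=115
Round 4 (k=5): L=115 R=189
Round 5 (k=24): L=189 R=204
Round 6 (k=12): L=204 R=42

Answer: 204 42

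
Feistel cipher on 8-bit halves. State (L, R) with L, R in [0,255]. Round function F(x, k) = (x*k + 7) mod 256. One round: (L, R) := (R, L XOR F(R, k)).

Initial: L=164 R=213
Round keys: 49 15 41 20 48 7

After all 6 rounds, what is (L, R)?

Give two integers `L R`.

Round 1 (k=49): L=213 R=104
Round 2 (k=15): L=104 R=202
Round 3 (k=41): L=202 R=9
Round 4 (k=20): L=9 R=113
Round 5 (k=48): L=113 R=62
Round 6 (k=7): L=62 R=200

Answer: 62 200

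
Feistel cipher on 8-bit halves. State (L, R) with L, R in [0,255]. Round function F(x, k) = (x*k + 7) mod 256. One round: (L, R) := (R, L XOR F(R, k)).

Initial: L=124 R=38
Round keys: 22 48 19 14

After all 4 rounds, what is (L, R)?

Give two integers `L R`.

Round 1 (k=22): L=38 R=55
Round 2 (k=48): L=55 R=113
Round 3 (k=19): L=113 R=93
Round 4 (k=14): L=93 R=108

Answer: 93 108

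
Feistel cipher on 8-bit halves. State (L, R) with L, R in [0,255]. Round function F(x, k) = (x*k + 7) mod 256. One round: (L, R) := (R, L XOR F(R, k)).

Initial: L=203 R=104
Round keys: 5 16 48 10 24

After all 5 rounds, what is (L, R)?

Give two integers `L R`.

Round 1 (k=5): L=104 R=196
Round 2 (k=16): L=196 R=47
Round 3 (k=48): L=47 R=19
Round 4 (k=10): L=19 R=234
Round 5 (k=24): L=234 R=228

Answer: 234 228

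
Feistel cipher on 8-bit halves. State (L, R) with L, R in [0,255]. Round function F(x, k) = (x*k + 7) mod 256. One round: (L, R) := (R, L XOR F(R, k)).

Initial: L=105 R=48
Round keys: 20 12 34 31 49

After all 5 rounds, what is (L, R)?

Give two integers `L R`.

Answer: 195 209

Derivation:
Round 1 (k=20): L=48 R=174
Round 2 (k=12): L=174 R=31
Round 3 (k=34): L=31 R=139
Round 4 (k=31): L=139 R=195
Round 5 (k=49): L=195 R=209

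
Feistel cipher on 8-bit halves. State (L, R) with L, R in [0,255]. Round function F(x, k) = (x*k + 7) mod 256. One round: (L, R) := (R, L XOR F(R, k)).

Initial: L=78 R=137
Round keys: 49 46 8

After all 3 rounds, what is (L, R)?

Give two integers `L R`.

Answer: 2 25

Derivation:
Round 1 (k=49): L=137 R=14
Round 2 (k=46): L=14 R=2
Round 3 (k=8): L=2 R=25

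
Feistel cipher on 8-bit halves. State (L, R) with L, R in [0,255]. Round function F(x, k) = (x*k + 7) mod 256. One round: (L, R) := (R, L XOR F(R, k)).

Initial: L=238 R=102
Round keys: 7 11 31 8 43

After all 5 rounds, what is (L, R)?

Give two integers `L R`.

Answer: 77 164

Derivation:
Round 1 (k=7): L=102 R=63
Round 2 (k=11): L=63 R=218
Round 3 (k=31): L=218 R=82
Round 4 (k=8): L=82 R=77
Round 5 (k=43): L=77 R=164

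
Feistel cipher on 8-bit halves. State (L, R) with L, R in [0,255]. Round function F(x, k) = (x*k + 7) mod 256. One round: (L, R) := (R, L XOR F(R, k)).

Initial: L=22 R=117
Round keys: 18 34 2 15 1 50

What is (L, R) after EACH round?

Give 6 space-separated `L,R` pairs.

Answer: 117,87 87,224 224,144 144,151 151,14 14,84

Derivation:
Round 1 (k=18): L=117 R=87
Round 2 (k=34): L=87 R=224
Round 3 (k=2): L=224 R=144
Round 4 (k=15): L=144 R=151
Round 5 (k=1): L=151 R=14
Round 6 (k=50): L=14 R=84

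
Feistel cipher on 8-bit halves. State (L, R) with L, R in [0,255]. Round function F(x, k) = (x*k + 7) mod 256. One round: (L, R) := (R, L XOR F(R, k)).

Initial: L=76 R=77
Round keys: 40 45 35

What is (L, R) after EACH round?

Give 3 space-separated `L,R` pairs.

Answer: 77,67 67,131 131,179

Derivation:
Round 1 (k=40): L=77 R=67
Round 2 (k=45): L=67 R=131
Round 3 (k=35): L=131 R=179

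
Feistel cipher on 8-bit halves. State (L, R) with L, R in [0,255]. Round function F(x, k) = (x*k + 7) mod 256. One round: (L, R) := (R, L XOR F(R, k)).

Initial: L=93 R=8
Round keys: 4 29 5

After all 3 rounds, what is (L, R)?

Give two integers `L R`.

Answer: 209 102

Derivation:
Round 1 (k=4): L=8 R=122
Round 2 (k=29): L=122 R=209
Round 3 (k=5): L=209 R=102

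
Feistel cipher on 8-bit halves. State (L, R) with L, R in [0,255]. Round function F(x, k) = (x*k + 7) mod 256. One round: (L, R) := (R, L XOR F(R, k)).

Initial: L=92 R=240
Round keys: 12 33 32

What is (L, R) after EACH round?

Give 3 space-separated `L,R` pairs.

Answer: 240,27 27,114 114,92

Derivation:
Round 1 (k=12): L=240 R=27
Round 2 (k=33): L=27 R=114
Round 3 (k=32): L=114 R=92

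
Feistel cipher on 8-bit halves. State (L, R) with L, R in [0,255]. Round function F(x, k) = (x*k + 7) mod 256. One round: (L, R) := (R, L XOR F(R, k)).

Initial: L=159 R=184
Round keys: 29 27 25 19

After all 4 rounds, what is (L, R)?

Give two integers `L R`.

Round 1 (k=29): L=184 R=64
Round 2 (k=27): L=64 R=127
Round 3 (k=25): L=127 R=46
Round 4 (k=19): L=46 R=14

Answer: 46 14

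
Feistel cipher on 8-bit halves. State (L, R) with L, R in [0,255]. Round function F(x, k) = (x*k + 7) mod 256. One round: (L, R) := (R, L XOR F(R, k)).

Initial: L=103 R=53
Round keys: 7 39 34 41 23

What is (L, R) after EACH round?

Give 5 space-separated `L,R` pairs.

Answer: 53,29 29,71 71,104 104,232 232,183

Derivation:
Round 1 (k=7): L=53 R=29
Round 2 (k=39): L=29 R=71
Round 3 (k=34): L=71 R=104
Round 4 (k=41): L=104 R=232
Round 5 (k=23): L=232 R=183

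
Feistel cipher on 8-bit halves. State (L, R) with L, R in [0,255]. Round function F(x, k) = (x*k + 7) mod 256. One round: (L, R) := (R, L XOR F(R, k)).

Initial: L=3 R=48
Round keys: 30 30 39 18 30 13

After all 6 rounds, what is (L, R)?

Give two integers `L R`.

Round 1 (k=30): L=48 R=164
Round 2 (k=30): L=164 R=15
Round 3 (k=39): L=15 R=244
Round 4 (k=18): L=244 R=32
Round 5 (k=30): L=32 R=51
Round 6 (k=13): L=51 R=190

Answer: 51 190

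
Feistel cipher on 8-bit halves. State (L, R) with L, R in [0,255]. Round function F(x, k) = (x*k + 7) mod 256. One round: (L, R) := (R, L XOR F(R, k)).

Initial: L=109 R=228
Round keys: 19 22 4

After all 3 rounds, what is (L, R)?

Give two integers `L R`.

Answer: 127 157

Derivation:
Round 1 (k=19): L=228 R=158
Round 2 (k=22): L=158 R=127
Round 3 (k=4): L=127 R=157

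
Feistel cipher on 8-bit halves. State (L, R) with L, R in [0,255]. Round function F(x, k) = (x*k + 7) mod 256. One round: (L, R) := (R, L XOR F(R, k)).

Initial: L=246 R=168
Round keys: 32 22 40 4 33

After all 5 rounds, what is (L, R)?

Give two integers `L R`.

Round 1 (k=32): L=168 R=241
Round 2 (k=22): L=241 R=21
Round 3 (k=40): L=21 R=190
Round 4 (k=4): L=190 R=234
Round 5 (k=33): L=234 R=143

Answer: 234 143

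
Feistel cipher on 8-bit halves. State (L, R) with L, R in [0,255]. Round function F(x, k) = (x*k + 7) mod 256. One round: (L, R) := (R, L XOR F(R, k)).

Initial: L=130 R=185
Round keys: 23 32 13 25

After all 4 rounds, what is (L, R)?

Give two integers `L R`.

Answer: 9 214

Derivation:
Round 1 (k=23): L=185 R=36
Round 2 (k=32): L=36 R=62
Round 3 (k=13): L=62 R=9
Round 4 (k=25): L=9 R=214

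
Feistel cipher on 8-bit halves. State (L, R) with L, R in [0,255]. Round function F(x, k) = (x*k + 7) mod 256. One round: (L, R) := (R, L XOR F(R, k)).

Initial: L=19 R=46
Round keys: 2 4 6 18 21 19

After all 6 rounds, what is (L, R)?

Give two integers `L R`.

Round 1 (k=2): L=46 R=112
Round 2 (k=4): L=112 R=233
Round 3 (k=6): L=233 R=13
Round 4 (k=18): L=13 R=24
Round 5 (k=21): L=24 R=242
Round 6 (k=19): L=242 R=229

Answer: 242 229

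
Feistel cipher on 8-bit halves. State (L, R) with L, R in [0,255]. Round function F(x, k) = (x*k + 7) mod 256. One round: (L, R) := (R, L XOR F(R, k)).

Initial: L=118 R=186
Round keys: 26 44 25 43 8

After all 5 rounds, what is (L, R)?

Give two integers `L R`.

Answer: 231 186

Derivation:
Round 1 (k=26): L=186 R=157
Round 2 (k=44): L=157 R=185
Round 3 (k=25): L=185 R=133
Round 4 (k=43): L=133 R=231
Round 5 (k=8): L=231 R=186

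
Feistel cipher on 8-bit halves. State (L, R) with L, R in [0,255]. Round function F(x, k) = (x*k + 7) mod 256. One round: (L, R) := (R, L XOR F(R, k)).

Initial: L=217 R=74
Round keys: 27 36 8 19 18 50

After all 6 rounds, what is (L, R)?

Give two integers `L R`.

Answer: 242 86

Derivation:
Round 1 (k=27): L=74 R=12
Round 2 (k=36): L=12 R=253
Round 3 (k=8): L=253 R=227
Round 4 (k=19): L=227 R=29
Round 5 (k=18): L=29 R=242
Round 6 (k=50): L=242 R=86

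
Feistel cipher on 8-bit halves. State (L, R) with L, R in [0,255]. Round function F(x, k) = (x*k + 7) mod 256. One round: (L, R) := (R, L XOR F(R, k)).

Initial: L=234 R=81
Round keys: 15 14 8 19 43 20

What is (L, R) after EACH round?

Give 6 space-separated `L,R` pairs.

Round 1 (k=15): L=81 R=44
Round 2 (k=14): L=44 R=62
Round 3 (k=8): L=62 R=219
Round 4 (k=19): L=219 R=118
Round 5 (k=43): L=118 R=2
Round 6 (k=20): L=2 R=89

Answer: 81,44 44,62 62,219 219,118 118,2 2,89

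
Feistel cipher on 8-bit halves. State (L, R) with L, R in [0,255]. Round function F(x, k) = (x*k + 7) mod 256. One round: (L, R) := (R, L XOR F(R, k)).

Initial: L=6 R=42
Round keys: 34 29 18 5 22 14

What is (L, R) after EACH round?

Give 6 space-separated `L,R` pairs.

Answer: 42,157 157,250 250,6 6,223 223,55 55,214

Derivation:
Round 1 (k=34): L=42 R=157
Round 2 (k=29): L=157 R=250
Round 3 (k=18): L=250 R=6
Round 4 (k=5): L=6 R=223
Round 5 (k=22): L=223 R=55
Round 6 (k=14): L=55 R=214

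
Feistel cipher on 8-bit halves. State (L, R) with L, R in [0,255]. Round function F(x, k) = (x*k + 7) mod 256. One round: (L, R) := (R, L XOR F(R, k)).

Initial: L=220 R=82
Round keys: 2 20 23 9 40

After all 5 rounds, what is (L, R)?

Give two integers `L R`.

Answer: 185 134

Derivation:
Round 1 (k=2): L=82 R=119
Round 2 (k=20): L=119 R=1
Round 3 (k=23): L=1 R=105
Round 4 (k=9): L=105 R=185
Round 5 (k=40): L=185 R=134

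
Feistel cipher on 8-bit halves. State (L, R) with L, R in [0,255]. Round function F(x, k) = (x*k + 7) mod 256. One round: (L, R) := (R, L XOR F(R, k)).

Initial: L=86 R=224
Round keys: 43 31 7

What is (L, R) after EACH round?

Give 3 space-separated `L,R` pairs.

Round 1 (k=43): L=224 R=241
Round 2 (k=31): L=241 R=214
Round 3 (k=7): L=214 R=16

Answer: 224,241 241,214 214,16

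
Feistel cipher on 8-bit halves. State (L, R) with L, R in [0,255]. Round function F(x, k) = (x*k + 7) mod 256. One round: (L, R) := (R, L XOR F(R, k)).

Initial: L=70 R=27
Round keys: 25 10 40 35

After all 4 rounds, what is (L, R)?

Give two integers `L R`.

Round 1 (k=25): L=27 R=236
Round 2 (k=10): L=236 R=36
Round 3 (k=40): L=36 R=75
Round 4 (k=35): L=75 R=108

Answer: 75 108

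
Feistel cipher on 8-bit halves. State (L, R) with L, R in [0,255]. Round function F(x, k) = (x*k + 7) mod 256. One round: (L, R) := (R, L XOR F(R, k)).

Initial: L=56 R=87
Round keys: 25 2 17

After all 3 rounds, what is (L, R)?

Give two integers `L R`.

Round 1 (k=25): L=87 R=190
Round 2 (k=2): L=190 R=212
Round 3 (k=17): L=212 R=165

Answer: 212 165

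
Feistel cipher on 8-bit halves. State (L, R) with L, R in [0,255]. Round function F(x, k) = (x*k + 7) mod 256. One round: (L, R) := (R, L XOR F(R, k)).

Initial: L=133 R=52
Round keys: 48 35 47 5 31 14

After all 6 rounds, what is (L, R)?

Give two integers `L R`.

Answer: 1 31

Derivation:
Round 1 (k=48): L=52 R=66
Round 2 (k=35): L=66 R=57
Round 3 (k=47): L=57 R=60
Round 4 (k=5): L=60 R=10
Round 5 (k=31): L=10 R=1
Round 6 (k=14): L=1 R=31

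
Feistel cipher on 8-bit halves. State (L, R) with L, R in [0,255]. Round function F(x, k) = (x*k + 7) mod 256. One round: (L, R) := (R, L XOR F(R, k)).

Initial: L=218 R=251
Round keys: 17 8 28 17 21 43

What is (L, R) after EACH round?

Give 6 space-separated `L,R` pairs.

Round 1 (k=17): L=251 R=104
Round 2 (k=8): L=104 R=188
Round 3 (k=28): L=188 R=255
Round 4 (k=17): L=255 R=74
Round 5 (k=21): L=74 R=230
Round 6 (k=43): L=230 R=227

Answer: 251,104 104,188 188,255 255,74 74,230 230,227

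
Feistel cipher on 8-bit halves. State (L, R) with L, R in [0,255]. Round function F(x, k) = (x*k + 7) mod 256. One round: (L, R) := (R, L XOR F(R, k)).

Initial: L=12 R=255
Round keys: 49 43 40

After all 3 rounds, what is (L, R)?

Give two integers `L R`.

Round 1 (k=49): L=255 R=218
Round 2 (k=43): L=218 R=90
Round 3 (k=40): L=90 R=205

Answer: 90 205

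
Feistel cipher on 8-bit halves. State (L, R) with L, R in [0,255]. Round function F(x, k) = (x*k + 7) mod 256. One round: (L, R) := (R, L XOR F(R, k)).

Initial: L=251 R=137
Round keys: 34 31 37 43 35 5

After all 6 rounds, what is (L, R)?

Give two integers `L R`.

Round 1 (k=34): L=137 R=194
Round 2 (k=31): L=194 R=12
Round 3 (k=37): L=12 R=1
Round 4 (k=43): L=1 R=62
Round 5 (k=35): L=62 R=128
Round 6 (k=5): L=128 R=185

Answer: 128 185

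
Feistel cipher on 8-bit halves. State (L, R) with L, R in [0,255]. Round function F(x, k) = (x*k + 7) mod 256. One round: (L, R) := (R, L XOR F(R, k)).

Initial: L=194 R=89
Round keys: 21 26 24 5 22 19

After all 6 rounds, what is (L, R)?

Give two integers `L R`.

Answer: 202 115

Derivation:
Round 1 (k=21): L=89 R=150
Round 2 (k=26): L=150 R=26
Round 3 (k=24): L=26 R=225
Round 4 (k=5): L=225 R=118
Round 5 (k=22): L=118 R=202
Round 6 (k=19): L=202 R=115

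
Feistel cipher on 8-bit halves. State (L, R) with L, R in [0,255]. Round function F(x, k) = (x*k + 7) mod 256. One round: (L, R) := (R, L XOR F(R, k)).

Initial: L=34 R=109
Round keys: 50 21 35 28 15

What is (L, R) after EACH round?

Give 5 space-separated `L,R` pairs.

Round 1 (k=50): L=109 R=115
Round 2 (k=21): L=115 R=27
Round 3 (k=35): L=27 R=203
Round 4 (k=28): L=203 R=32
Round 5 (k=15): L=32 R=44

Answer: 109,115 115,27 27,203 203,32 32,44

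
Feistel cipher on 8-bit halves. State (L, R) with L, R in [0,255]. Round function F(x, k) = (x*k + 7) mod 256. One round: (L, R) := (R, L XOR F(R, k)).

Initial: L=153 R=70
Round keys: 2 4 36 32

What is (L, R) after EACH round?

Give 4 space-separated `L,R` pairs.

Answer: 70,10 10,105 105,193 193,78

Derivation:
Round 1 (k=2): L=70 R=10
Round 2 (k=4): L=10 R=105
Round 3 (k=36): L=105 R=193
Round 4 (k=32): L=193 R=78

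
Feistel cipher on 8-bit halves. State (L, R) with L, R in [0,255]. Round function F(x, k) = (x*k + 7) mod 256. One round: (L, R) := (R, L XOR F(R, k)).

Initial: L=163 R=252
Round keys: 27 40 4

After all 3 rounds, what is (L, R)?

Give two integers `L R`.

Answer: 59 203

Derivation:
Round 1 (k=27): L=252 R=56
Round 2 (k=40): L=56 R=59
Round 3 (k=4): L=59 R=203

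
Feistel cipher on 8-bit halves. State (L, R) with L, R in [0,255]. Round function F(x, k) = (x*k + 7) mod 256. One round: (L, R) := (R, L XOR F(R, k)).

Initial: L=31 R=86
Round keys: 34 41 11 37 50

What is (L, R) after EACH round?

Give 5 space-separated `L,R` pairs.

Round 1 (k=34): L=86 R=108
Round 2 (k=41): L=108 R=5
Round 3 (k=11): L=5 R=82
Round 4 (k=37): L=82 R=228
Round 5 (k=50): L=228 R=221

Answer: 86,108 108,5 5,82 82,228 228,221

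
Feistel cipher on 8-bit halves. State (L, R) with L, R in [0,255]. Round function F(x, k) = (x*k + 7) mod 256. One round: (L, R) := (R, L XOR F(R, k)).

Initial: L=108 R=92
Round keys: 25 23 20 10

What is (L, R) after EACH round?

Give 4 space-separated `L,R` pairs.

Round 1 (k=25): L=92 R=111
Round 2 (k=23): L=111 R=92
Round 3 (k=20): L=92 R=88
Round 4 (k=10): L=88 R=43

Answer: 92,111 111,92 92,88 88,43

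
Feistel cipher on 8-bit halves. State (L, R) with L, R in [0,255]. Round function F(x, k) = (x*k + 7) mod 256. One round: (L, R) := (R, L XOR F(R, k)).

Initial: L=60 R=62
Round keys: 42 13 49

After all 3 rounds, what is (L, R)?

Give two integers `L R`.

Round 1 (k=42): L=62 R=15
Round 2 (k=13): L=15 R=244
Round 3 (k=49): L=244 R=180

Answer: 244 180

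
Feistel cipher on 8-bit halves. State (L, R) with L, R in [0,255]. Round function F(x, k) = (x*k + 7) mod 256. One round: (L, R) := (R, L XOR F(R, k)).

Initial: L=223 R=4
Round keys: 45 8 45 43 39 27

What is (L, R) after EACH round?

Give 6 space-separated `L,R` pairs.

Round 1 (k=45): L=4 R=100
Round 2 (k=8): L=100 R=35
Round 3 (k=45): L=35 R=74
Round 4 (k=43): L=74 R=86
Round 5 (k=39): L=86 R=107
Round 6 (k=27): L=107 R=6

Answer: 4,100 100,35 35,74 74,86 86,107 107,6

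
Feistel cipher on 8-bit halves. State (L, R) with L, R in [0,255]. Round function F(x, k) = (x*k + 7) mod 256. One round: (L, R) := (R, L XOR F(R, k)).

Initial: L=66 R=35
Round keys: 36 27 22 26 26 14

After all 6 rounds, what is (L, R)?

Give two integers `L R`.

Answer: 127 215

Derivation:
Round 1 (k=36): L=35 R=177
Round 2 (k=27): L=177 R=145
Round 3 (k=22): L=145 R=204
Round 4 (k=26): L=204 R=46
Round 5 (k=26): L=46 R=127
Round 6 (k=14): L=127 R=215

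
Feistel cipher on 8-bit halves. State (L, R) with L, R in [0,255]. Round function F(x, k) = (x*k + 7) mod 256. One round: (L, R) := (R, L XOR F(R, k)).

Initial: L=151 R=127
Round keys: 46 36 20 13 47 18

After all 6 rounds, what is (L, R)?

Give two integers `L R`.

Answer: 66 151

Derivation:
Round 1 (k=46): L=127 R=78
Round 2 (k=36): L=78 R=128
Round 3 (k=20): L=128 R=73
Round 4 (k=13): L=73 R=60
Round 5 (k=47): L=60 R=66
Round 6 (k=18): L=66 R=151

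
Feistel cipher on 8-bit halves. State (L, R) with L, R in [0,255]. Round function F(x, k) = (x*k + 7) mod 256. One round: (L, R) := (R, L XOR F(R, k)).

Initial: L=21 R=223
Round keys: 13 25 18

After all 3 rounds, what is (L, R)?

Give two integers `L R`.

Round 1 (k=13): L=223 R=79
Round 2 (k=25): L=79 R=97
Round 3 (k=18): L=97 R=150

Answer: 97 150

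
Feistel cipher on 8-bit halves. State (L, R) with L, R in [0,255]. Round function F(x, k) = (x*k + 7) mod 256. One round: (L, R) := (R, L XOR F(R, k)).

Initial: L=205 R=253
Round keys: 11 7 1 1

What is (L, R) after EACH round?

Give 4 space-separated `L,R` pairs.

Round 1 (k=11): L=253 R=43
Round 2 (k=7): L=43 R=201
Round 3 (k=1): L=201 R=251
Round 4 (k=1): L=251 R=203

Answer: 253,43 43,201 201,251 251,203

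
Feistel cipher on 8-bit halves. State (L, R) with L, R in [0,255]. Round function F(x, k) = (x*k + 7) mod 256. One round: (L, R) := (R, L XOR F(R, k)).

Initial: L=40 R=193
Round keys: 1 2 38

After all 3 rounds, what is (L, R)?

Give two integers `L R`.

Answer: 6 11

Derivation:
Round 1 (k=1): L=193 R=224
Round 2 (k=2): L=224 R=6
Round 3 (k=38): L=6 R=11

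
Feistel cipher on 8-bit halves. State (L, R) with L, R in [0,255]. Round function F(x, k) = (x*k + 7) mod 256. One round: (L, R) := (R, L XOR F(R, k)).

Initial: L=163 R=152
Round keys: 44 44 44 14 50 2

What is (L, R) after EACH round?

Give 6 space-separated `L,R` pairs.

Answer: 152,132 132,47 47,159 159,150 150,204 204,9

Derivation:
Round 1 (k=44): L=152 R=132
Round 2 (k=44): L=132 R=47
Round 3 (k=44): L=47 R=159
Round 4 (k=14): L=159 R=150
Round 5 (k=50): L=150 R=204
Round 6 (k=2): L=204 R=9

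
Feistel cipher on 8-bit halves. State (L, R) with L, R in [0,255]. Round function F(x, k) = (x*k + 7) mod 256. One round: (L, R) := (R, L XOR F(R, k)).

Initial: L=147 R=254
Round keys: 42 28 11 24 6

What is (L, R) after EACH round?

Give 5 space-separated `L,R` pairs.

Round 1 (k=42): L=254 R=32
Round 2 (k=28): L=32 R=121
Round 3 (k=11): L=121 R=26
Round 4 (k=24): L=26 R=14
Round 5 (k=6): L=14 R=65

Answer: 254,32 32,121 121,26 26,14 14,65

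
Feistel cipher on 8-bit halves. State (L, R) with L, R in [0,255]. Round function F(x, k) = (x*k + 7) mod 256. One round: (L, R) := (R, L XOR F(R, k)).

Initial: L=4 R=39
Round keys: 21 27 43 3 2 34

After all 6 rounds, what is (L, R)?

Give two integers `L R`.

Round 1 (k=21): L=39 R=62
Round 2 (k=27): L=62 R=182
Round 3 (k=43): L=182 R=167
Round 4 (k=3): L=167 R=74
Round 5 (k=2): L=74 R=60
Round 6 (k=34): L=60 R=181

Answer: 60 181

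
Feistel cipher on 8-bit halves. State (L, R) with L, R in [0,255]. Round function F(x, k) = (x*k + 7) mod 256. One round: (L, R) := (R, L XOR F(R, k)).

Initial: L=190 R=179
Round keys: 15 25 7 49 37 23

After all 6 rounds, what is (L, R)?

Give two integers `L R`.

Round 1 (k=15): L=179 R=58
Round 2 (k=25): L=58 R=2
Round 3 (k=7): L=2 R=47
Round 4 (k=49): L=47 R=4
Round 5 (k=37): L=4 R=180
Round 6 (k=23): L=180 R=55

Answer: 180 55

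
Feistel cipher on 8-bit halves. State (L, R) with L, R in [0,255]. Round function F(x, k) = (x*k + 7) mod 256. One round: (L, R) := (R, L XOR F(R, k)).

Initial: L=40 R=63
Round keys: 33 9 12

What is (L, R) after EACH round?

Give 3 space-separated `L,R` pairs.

Round 1 (k=33): L=63 R=14
Round 2 (k=9): L=14 R=186
Round 3 (k=12): L=186 R=177

Answer: 63,14 14,186 186,177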